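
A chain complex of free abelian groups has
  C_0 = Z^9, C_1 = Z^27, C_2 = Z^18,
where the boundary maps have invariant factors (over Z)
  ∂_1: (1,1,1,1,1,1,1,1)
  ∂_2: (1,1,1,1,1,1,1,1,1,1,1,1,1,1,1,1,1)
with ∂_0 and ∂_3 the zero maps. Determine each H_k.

H_0: b_0 = 9 − 0 − 8 = 1; torsion from ∂_1 factors > 1: none. So H_0 = Z.
H_1: b_1 = 27 − 8 − 17 = 2; torsion from ∂_2 factors > 1: none. So H_1 = Z^2.
H_2: b_2 = 18 − 17 − 0 = 1; torsion from ∂_3 factors > 1: none. So H_2 = Z.

H_0 = Z,  H_1 = Z^2,  H_2 = Z.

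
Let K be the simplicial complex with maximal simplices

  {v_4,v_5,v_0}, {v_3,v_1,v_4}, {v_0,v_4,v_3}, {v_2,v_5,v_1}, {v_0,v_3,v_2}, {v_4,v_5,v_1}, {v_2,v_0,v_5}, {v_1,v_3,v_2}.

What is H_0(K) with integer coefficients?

K has 6 vertices, 12 edges, 8 triangles.
rank ∂_0 = 0, rank ∂_1 = 5 ⇒ b_0 = 6 − 0 − 5 = 1; all invariant factors of ∂_1 are 1 so no torsion. So H_0 ≅ Z.

H_0 = Z.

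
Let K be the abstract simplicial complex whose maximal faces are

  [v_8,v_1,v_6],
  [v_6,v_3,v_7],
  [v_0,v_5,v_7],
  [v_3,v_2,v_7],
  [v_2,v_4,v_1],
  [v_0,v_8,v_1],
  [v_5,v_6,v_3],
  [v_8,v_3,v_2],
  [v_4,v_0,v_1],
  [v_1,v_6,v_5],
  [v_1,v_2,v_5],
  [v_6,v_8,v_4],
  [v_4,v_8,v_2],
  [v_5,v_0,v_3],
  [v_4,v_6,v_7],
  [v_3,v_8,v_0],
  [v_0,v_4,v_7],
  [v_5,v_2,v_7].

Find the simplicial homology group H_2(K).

H_2 ≅ 0.

K has 9 vertices, 27 edges, 18 triangles.
rank ∂_2 = 18, rank ∂_3 = 0 ⇒ b_2 = 18 − 18 − 0 = 0. So H_2 ≅ 0.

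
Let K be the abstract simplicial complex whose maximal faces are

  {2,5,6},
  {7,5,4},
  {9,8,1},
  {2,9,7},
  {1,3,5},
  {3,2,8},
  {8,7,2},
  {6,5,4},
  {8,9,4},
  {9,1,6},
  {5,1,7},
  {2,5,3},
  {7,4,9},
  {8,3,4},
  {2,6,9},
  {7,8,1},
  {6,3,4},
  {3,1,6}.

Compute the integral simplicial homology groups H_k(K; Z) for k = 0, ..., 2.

H_0 = Z,  H_1 = Z × Z/2,  H_2 = 0.

Fix the vertex order 1 < 2 < 3 < 4 < 5 < 6 < 7 < 8 < 9 and write every simplex with vertices in increasing order. Then dim K = 2 and the simplices of K are:

  0-simplices (9): [1], [2], [3], [4], [5], [6], [7], [8], [9]
  1-simplices (27): (27 of them)
  2-simplices (18): [1,3,5], [1,3,6], [1,5,7], [1,6,9], [1,7,8], [1,8,9], [2,3,5], [2,3,8], [2,5,6], [2,6,9], [2,7,8], [2,7,9], [3,4,6], [3,4,8], [4,5,6], [4,5,7], [4,7,9], [4,8,9]

so the chain groups are C_0 ≅ Z^9, C_1 ≅ Z^27, C_2 ≅ Z^18.

Boundary ∂_1: C_1 → C_0 is given by ∂[p,q] = [q] − [p]. For instance
  ∂[4,6] = [6] − [4].
As a 9×27 matrix over Z this has rank 8, with invariant factors (1,1,1,1,1,1,1,1).

Boundary ∂_2: C_2 → C_1 maps a triangle to the signed sum of its edges. For instance
  ∂[2,5,6] = [5,6] − [2,6] + [2,5],
  ∂[4,7,9] = [7,9] − [4,9] + [4,7].
As a 27×18 matrix over Z this has rank 18, with invariant factors (1,1,1,1,1,1,1,1,1,1,1,1,1,1,1,1,1,2).

From H_k ≅ ker(∂_k) / im(∂_{k+1}) we obtain:

  H_0: rank C_0 − rank ∂_1 = 9 − 8 = 1, and the invariant factors of ∂_1 are all 1, so H_0 = Z.
  H_1: rank ker ∂_1 − rank ∂_2 = (27 − 8) − 18 = 1, and ∂_2 has invariant factor 2 > 1, so H_1 = Z × Z/2.
  H_2: rank ker ∂_2 − rank ∂_3 = (18 − 18) − 0 = 0, and there is no ∂_3, so H_2 = 0.

As a check, the Euler characteristic is 9 − 27 + 18 = 0, which agrees with 1 − 1 + 0 = 0.
(K is a triangulation of the Klein bottle.)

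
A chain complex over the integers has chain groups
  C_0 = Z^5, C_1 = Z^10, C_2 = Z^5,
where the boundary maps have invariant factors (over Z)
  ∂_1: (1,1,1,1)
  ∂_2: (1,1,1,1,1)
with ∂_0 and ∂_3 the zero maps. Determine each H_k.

H_0 ≅ Z,  H_1 ≅ Z,  H_2 = 0.

H_0: b_0 = 5 − 0 − 4 = 1; torsion from ∂_1 factors > 1: none. So H_0 ≅ Z.
H_1: b_1 = 10 − 4 − 5 = 1; torsion from ∂_2 factors > 1: none. So H_1 ≅ Z.
H_2: b_2 = 5 − 5 − 0 = 0; torsion from ∂_3 factors > 1: none. So H_2 ≅ 0.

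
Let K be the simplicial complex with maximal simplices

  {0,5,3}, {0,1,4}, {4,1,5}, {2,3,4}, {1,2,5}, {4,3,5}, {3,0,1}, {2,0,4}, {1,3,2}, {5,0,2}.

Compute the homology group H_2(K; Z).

K has 6 vertices, 15 edges, 10 triangles.
rank ∂_2 = 10, rank ∂_3 = 0 ⇒ b_2 = 10 − 10 − 0 = 0. So H_2 = 0.

H_2 ≅ 0.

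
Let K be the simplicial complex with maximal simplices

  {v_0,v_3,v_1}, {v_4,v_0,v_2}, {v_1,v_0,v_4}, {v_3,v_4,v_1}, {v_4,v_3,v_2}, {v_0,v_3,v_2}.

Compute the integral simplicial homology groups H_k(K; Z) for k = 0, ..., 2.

Order the vertices as v_0 < v_1 < v_2 < v_3 < v_4. Listing each simplex with vertices in this order, K has dimension 2 with simplices:

  0-simplices (5): [v_0], [v_1], [v_2], [v_3], [v_4]
  1-simplices (9): [v_0,v_1], [v_0,v_2], [v_0,v_3], [v_0,v_4], [v_1,v_3], [v_1,v_4], [v_2,v_3], [v_2,v_4], [v_3,v_4]
  2-simplices (6): [v_0,v_1,v_3], [v_0,v_1,v_4], [v_0,v_2,v_3], [v_0,v_2,v_4], [v_1,v_3,v_4], [v_2,v_3,v_4]

giving chain groups C_0 ≅ Z^5, C_1 ≅ Z^9, C_2 ≅ Z^6.

∂_1: C_1 → C_0 is given by ∂[p,q] = [q] − [p]. For instance
  ∂[v_0,v_1] = [v_1] − [v_0].
This gives a 5×9 integer matrix of rank 4; reducing to Smith normal form yields diagonal entries (1,1,1,1).

The boundary map ∂_2: C_2 → C_1 sends each 2-simplex [p,q,r] to [q,r] − [p,r] + [p,q]. For instance
  ∂[v_0,v_1,v_4] = [v_1,v_4] − [v_0,v_4] + [v_0,v_1],
  ∂[v_0,v_2,v_3] = [v_2,v_3] − [v_0,v_3] + [v_0,v_2].
The resulting 9×6 matrix has rank 5, and its Smith normal form has invariant factors (1,1,1,1,1).

Computing H_k = (kernel of ∂_k) / (image of ∂_{k+1}):

  H_0: rank C_0 − rank ∂_1 = 5 − 4 = 1, and the invariant factors of ∂_1 are all 1, so H_0 ≅ Z.
  H_1: rank ker ∂_1 − rank ∂_2 = (9 − 4) − 5 = 0, and the invariant factors of ∂_2 are all 1, so H_1 ≅ 0.
  H_2: rank ker ∂_2 − rank ∂_3 = (6 − 5) − 0 = 1, and there is no ∂_3, so H_2 ≅ Z.

As a check, the Euler characteristic is 5 − 9 + 6 = 2, which agrees with 1 − 0 + 1 = 2.

H_0 = Z,  H_1 = 0,  H_2 = Z.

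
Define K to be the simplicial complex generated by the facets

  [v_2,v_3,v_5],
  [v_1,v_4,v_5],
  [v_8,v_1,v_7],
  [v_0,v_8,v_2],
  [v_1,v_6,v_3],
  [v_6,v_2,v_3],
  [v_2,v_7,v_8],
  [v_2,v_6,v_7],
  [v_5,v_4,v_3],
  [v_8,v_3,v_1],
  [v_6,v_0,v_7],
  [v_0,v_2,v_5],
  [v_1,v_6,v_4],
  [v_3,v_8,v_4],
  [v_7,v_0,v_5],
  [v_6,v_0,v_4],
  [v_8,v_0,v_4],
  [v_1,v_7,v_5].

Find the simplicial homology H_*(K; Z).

Order the vertices as v_0 < v_1 < v_2 < v_3 < v_4 < v_5 < v_6 < v_7 < v_8. Listing each simplex with vertices in this order, K has dimension 2 with simplices:

  0-simplices (9): [v_0], [v_1], [v_2], [v_3], [v_4], [v_5], [v_6], [v_7], [v_8]
  1-simplices (27): (27 of them)
  2-simplices (18): (18 of them)

giving chain groups C_0 ≅ Z^9, C_1 ≅ Z^27, C_2 ≅ Z^18.

Boundary ∂_1: C_1 → C_0 is given by ∂[p,q] = [q] − [p].
As a 9×27 matrix over Z this has rank 8, with invariant factors (1,1,1,1,1,1,1,1).

Boundary ∂_2: C_2 → C_1 acts by ∂[p,q,r] = [q,r] − [p,r] + [p,q]. For instance
  ∂[v_1,v_7,v_8] = [v_7,v_8] − [v_1,v_8] + [v_1,v_7],
  ∂[v_1,v_4,v_5] = [v_4,v_5] − [v_1,v_5] + [v_1,v_4].
As a 27×18 matrix over Z this has rank 18, with invariant factors (1,1,1,1,1,1,1,1,1,1,1,1,1,1,1,1,1,2).

Computing H_k = (kernel of ∂_k) / (image of ∂_{k+1}):

  H_0: rank C_0 − rank ∂_1 = 9 − 8 = 1, and the invariant factors of ∂_1 are all 1, so H_0 = Z.
  H_1: rank ker ∂_1 − rank ∂_2 = (27 − 8) − 18 = 1, and ∂_2 has invariant factor 2 > 1, so H_1 = Z ⊕ Z/2Z.
  H_2: rank ker ∂_2 − rank ∂_3 = (18 − 18) − 0 = 0, and there is no ∂_3, so H_2 = 0.

H_0 ≅ Z,  H_1 ≅ Z ⊕ Z/2Z,  H_2 = 0.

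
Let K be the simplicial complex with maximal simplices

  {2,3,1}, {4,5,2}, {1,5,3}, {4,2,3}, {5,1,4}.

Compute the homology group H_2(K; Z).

K has 5 vertices, 10 edges, 5 triangles.
rank ∂_2 = 5, rank ∂_3 = 0 ⇒ b_2 = 5 − 5 − 0 = 0. So H_2 ≅ 0.

H_2 = 0.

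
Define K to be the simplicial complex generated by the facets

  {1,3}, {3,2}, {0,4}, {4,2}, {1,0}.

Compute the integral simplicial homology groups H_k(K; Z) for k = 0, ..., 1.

H_0 = Z,  H_1 = Z.

Order the vertices as 0 < 1 < 2 < 3 < 4. Listing each simplex with vertices in this order, K has dimension 1 with simplices:

  0-simplices (5): [0], [1], [2], [3], [4]
  1-simplices (5): [0,1], [0,4], [1,3], [2,3], [2,4]

so the chain groups are C_0 ≅ Z^5, C_1 ≅ Z^5.

∂_1: C_1 → C_0 sends each edge [p,q] (with p < q) to q − p. For instance
  ∂[2,4] = [4] − [2].
This gives a 5×5 integer matrix of rank 4; reducing to Smith normal form yields diagonal entries (1,1,1,1).

Computing H_k = (kernel of ∂_k) / (image of ∂_{k+1}):

  H_0: rank C_0 − rank ∂_1 = 5 − 4 = 1, and the invariant factors of ∂_1 are all 1, so H_0 ≅ Z.
  H_1: rank ker ∂_1 − rank ∂_2 = (5 − 4) − 0 = 1, and there is no ∂_2, so H_1 ≅ Z.

As a check, the Euler characteristic is 5 − 5 = 0, which agrees with 1 − 1 = 0.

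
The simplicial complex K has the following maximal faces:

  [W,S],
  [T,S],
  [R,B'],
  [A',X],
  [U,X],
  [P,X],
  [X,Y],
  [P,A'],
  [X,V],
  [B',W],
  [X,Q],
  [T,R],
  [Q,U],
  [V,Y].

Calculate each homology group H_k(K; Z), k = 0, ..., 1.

H_0 = Z^2,  H_1 = Z^4.

Fix the vertex order P < Q < R < S < T < U < V < W < X < Y < A' < B' and write every simplex with vertices in increasing order. Then dim K = 1 and the simplices of K are:

  0-simplices (12): [P], [Q], [R], [S], [T], [U], [V], [W], [X], [Y], [A'], [B']
  1-simplices (14): [P,X], [P,A'], [Q,U], [Q,X], [R,T], [R,B'], [S,T], [S,W], [U,X], [V,X], [V,Y], [W,B'], [X,Y], [X,A']

Hence C_0 ≅ Z^12, C_1 ≅ Z^14.

Boundary ∂_1: C_1 → C_0 sends each edge [p,q] (with p < q) to q − p.
As a 12×14 matrix over Z this has rank 10, with invariant factors (1,1,1,1,1,1,1,1,1,1).

From H_k ≅ ker(∂_k) / im(∂_{k+1}) we obtain:

  H_0: rank C_0 − rank ∂_1 = 12 − 10 = 2, and the invariant factors of ∂_1 are all 1, so H_0 ≅ Z^2.
  H_1: rank ker ∂_1 − rank ∂_2 = (14 − 10) − 0 = 4, and there is no ∂_2, so H_1 ≅ Z^4.

(K is a triangulation of the disjoint union of a wedge of 3 circles and the circle S^1.)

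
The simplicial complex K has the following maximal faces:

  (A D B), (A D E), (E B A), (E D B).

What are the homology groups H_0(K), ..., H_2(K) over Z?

Order the vertices as A < B < D < E. Listing each simplex with vertices in this order, K has dimension 2 with simplices:

  0-simplices (4): A, B, D, E
  1-simplices (6): AB, AD, AE, BD, BE, DE
  2-simplices (4): ABD, ABE, ADE, BDE

giving chain groups C_0 ≅ Z^4, C_1 ≅ Z^6, C_2 ≅ Z^4.

∂_1: C_1 → C_0 sends each edge [p,q] (with p < q) to q − p.
This gives a 4×6 integer matrix of rank 3; reducing to Smith normal form yields diagonal entries (1,1,1).

The boundary map ∂_2: C_2 → C_1 maps a triangle to the signed sum of its edges. For instance
  ∂ADE = DE − AE + AD,
  ∂BDE = DE − BE + BD.
As a 6×4 matrix over Z this has rank 3, with invariant factors (1,1,1).

Reading off H_k = ker ∂_k / im ∂_{k+1}:

  H_0: rank C_0 − rank ∂_1 = 4 − 3 = 1, and the invariant factors of ∂_1 are all 1, so H_0 = Z.
  H_1: rank ker ∂_1 − rank ∂_2 = (6 − 3) − 3 = 0, and the invariant factors of ∂_2 are all 1, so H_1 = 0.
  H_2: rank ker ∂_2 − rank ∂_3 = (4 − 3) − 0 = 1, and there is no ∂_3, so H_2 = Z.

(K is a triangulation of the 2-sphere S^2.)

H_0 = Z,  H_1 = 0,  H_2 = Z.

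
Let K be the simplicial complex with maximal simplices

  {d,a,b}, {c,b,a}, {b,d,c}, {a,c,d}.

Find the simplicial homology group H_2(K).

H_2 ≅ Z.

Order the vertices as a < b < c < d. Listing each simplex with vertices in this order, K has dimension 2 with simplices:

  0-simplices (4): a, b, c, d
  1-simplices (6): ab, ac, ad, bc, bd, cd
  2-simplices (4): abc, abd, acd, bcd

Hence C_0 ≅ Z^4, C_1 ≅ Z^6, C_2 ≅ Z^4.

∂_1: C_1 → C_0 maps an edge to its endpoints' difference, ∂[p,q] = q − p.
As a 4×6 matrix over Z this has rank 3, with invariant factors (1,1,1).

The boundary map ∂_2: C_2 → C_1 maps a triangle to the signed sum of its edges. For instance
  ∂bcd = cd − bd + bc,
  ∂abd = bd − ad + ab.
This gives a 6×4 integer matrix of rank 3; reducing to Smith normal form yields diagonal entries (1,1,1).

Computing H_k = (kernel of ∂_k) / (image of ∂_{k+1}):

  H_2: rank ker ∂_2 − rank ∂_3 = (4 − 3) − 0 = 1, and there is no ∂_3, so H_2 = Z.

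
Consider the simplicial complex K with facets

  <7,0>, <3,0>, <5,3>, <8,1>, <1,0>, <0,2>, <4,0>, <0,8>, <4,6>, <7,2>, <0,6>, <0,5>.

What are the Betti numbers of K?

b_0 = 1, b_1 = 4.

Take the total order 0 < 1 < 2 < 3 < 4 < 5 < 6 < 7 < 8 on the vertex set. Then K (dimension 1) consists of the simplices:

  0-simplices (9): [0], [1], [2], [3], [4], [5], [6], [7], [8]
  1-simplices (12): [0,1], [0,2], [0,3], [0,4], [0,5], [0,6], [0,7], [0,8], [1,8], [2,7], [3,5], [4,6]

so the chain groups are C_0 ≅ Z^9, C_1 ≅ Z^12.

The boundary map ∂_1: C_1 → C_0 sends each edge [p,q] (with p < q) to q − p. For instance
  ∂[0,4] = [4] − [0].
The resulting 9×12 matrix has rank 8, and its Smith normal form has invariant factors (1,1,1,1,1,1,1,1).

Reading off H_k = ker ∂_k / im ∂_{k+1}:

  H_0: rank C_0 − rank ∂_1 = 9 − 8 = 1, and the invariant factors of ∂_1 are all 1, so H_0 ≅ Z.
  H_1: rank ker ∂_1 − rank ∂_2 = (12 − 8) − 0 = 4, and there is no ∂_2, so H_1 ≅ Z^4.

Hence the Betti numbers are b_0 = 1, b_1 = 4.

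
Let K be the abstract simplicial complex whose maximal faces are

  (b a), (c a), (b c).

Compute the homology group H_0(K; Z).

H_0 ≅ Z.

Fix the vertex order a < b < c and write every simplex with vertices in increasing order. Then dim K = 1 and the simplices of K are:

  0-simplices (3): a, b, c
  1-simplices (3): ab, ac, bc

so the chain groups are C_0 ≅ Z^3, C_1 ≅ Z^3.

∂_1: C_1 → C_0 sends each edge [p,q] (with p < q) to q − p.
The resulting 3×3 matrix has rank 2, and its Smith normal form has invariant factors (1,1).

From H_k ≅ ker(∂_k) / im(∂_{k+1}) we obtain:

  H_0: rank C_0 − rank ∂_1 = 3 − 2 = 1, and the invariant factors of ∂_1 are all 1, so H_0 ≅ Z.

(K is a triangulation of the circle S^1.)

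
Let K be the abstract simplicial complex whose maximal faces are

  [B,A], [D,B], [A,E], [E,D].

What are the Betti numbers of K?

Order the vertices as A < B < D < E. Listing each simplex with vertices in this order, K has dimension 1 with simplices:

  0-simplices (4): A, B, D, E
  1-simplices (4): AB, AE, BD, DE

giving chain groups C_0 ≅ Z^4, C_1 ≅ Z^4.

Boundary ∂_1: C_1 → C_0 sends each edge [p,q] (with p < q) to q − p.
This gives a 4×4 integer matrix of rank 3; reducing to Smith normal form yields diagonal entries (1,1,1).

Now H_k = ker ∂_k / im ∂_{k+1}, so:

  H_0: rank C_0 − rank ∂_1 = 4 − 3 = 1, and the invariant factors of ∂_1 are all 1, so H_0 ≅ Z.
  H_1: rank ker ∂_1 − rank ∂_2 = (4 − 3) − 0 = 1, and there is no ∂_2, so H_1 ≅ Z.

As a check, the Euler characteristic is 4 − 4 = 0, which agrees with 1 − 1 = 0.

Hence the Betti numbers are b_0 = 1, b_1 = 1.

b_0 = 1, b_1 = 1.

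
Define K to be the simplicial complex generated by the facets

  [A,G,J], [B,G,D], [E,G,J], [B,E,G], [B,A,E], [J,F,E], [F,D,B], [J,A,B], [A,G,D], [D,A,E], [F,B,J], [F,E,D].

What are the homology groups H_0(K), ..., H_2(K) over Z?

H_0 = Z,  H_1 = Z/2,  H_2 = 0.

We work with the vertex ordering A < B < D < E < F < G < J. The simplices of K, each written with vertices in increasing order, are:

  0-simplices (7): A, B, D, E, F, G, J
  1-simplices (18): AB, AD, AE, AG, AJ, BD, BE, BF, BG, BJ, DE, DF, DG, EF, EG, EJ, FJ, GJ
  2-simplices (12): ABE, ABJ, ADE, ADG, AGJ, BDF, BDG, BEG, BFJ, DEF, EFJ, EGJ

Hence C_0 ≅ Z^7, C_1 ≅ Z^18, C_2 ≅ Z^12.

Boundary ∂_1: C_1 → C_0 maps an edge to its endpoints' difference, ∂[p,q] = q − p. For instance
  ∂BF = F − B.
As a 7×18 matrix over Z this has rank 6, with invariant factors (1,1,1,1,1,1).

∂_2: C_2 → C_1 sends each 2-simplex [p,q,r] to [q,r] − [p,r] + [p,q]. For instance
  ∂BEG = EG − BG + BE,
  ∂ADG = DG − AG + AD.
The 18×12 boundary matrix has rank 12 and Smith normal form diag(1,1,1,1,1,1,1,1,1,1,1,2).

Reading off H_k = ker ∂_k / im ∂_{k+1}:

  H_0: rank C_0 − rank ∂_1 = 7 − 6 = 1, and the invariant factors of ∂_1 are all 1, so H_0 ≅ Z.
  H_1: rank ker ∂_1 − rank ∂_2 = (18 − 6) − 12 = 0, and ∂_2 has invariant factor 2 > 1, so H_1 ≅ Z/2.
  H_2: rank ker ∂_2 − rank ∂_3 = (12 − 12) − 0 = 0, and there is no ∂_3, so H_2 ≅ 0.

As a check, the Euler characteristic is 7 − 18 + 12 = 1, which agrees with 1 − 0 + 0 = 1.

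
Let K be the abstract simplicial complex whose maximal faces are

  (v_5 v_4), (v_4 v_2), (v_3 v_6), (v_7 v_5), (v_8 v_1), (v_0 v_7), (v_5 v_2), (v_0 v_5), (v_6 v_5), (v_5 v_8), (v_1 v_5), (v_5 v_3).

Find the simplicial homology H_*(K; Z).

Fix the vertex order v_0 < v_1 < v_2 < v_3 < v_4 < v_5 < v_6 < v_7 < v_8 and write every simplex with vertices in increasing order. Then dim K = 1 and the simplices of K are:

  0-simplices (9): [v_0], [v_1], [v_2], [v_3], [v_4], [v_5], [v_6], [v_7], [v_8]
  1-simplices (12): [v_0,v_5], [v_0,v_7], [v_1,v_5], [v_1,v_8], [v_2,v_4], [v_2,v_5], [v_3,v_5], [v_3,v_6], [v_4,v_5], [v_5,v_6], [v_5,v_7], [v_5,v_8]

so the chain groups are C_0 ≅ Z^9, C_1 ≅ Z^12.

∂_1: C_1 → C_0 maps an edge to its endpoints' difference, ∂[p,q] = q − p. For instance
  ∂[v_2,v_4] = [v_4] − [v_2].
The resulting 9×12 matrix has rank 8, and its Smith normal form has invariant factors (1,1,1,1,1,1,1,1).

Reading off H_k = ker ∂_k / im ∂_{k+1}:

  H_0: rank C_0 − rank ∂_1 = 9 − 8 = 1, and the invariant factors of ∂_1 are all 1, so H_0 ≅ Z.
  H_1: rank ker ∂_1 − rank ∂_2 = (12 − 8) − 0 = 4, and there is no ∂_2, so H_1 ≅ Z^4.

H_0 = Z,  H_1 = Z^4.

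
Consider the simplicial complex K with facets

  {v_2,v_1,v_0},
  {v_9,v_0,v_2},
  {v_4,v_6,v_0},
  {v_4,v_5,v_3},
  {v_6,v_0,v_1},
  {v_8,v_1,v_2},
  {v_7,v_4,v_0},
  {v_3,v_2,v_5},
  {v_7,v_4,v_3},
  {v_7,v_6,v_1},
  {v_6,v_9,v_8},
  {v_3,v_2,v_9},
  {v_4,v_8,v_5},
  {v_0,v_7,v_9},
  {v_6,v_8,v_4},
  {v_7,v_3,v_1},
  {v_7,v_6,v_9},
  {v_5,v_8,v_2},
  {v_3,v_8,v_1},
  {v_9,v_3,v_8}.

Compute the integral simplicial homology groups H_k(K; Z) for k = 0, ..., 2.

We work with the vertex ordering v_0 < v_1 < v_2 < v_3 < v_4 < v_5 < v_6 < v_7 < v_8 < v_9. The simplices of K, each written with vertices in increasing order, are:

  0-simplices (10): [v_0], [v_1], [v_2], [v_3], [v_4], [v_5], [v_6], [v_7], [v_8], [v_9]
  1-simplices (30): (30 of them)
  2-simplices (20): (20 of them)

so the chain groups are C_0 ≅ Z^10, C_1 ≅ Z^30, C_2 ≅ Z^20.

∂_1: C_1 → C_0 is given by ∂[p,q] = [q] − [p]. For instance
  ∂[v_1,v_8] = [v_8] − [v_1].
This gives a 10×30 integer matrix of rank 9; reducing to Smith normal form yields diagonal entries (1,1,1,1,1,1,1,1,1).

The boundary map ∂_2: C_2 → C_1 acts by ∂[p,q,r] = [q,r] − [p,r] + [p,q]. For instance
  ∂[v_6,v_7,v_9] = [v_7,v_9] − [v_6,v_9] + [v_6,v_7],
  ∂[v_3,v_4,v_5] = [v_4,v_5] − [v_3,v_5] + [v_3,v_4].
As a 30×20 matrix over Z this has rank 20, with invariant factors (1,1,1,1,1,1,1,1,1,1,1,1,1,1,1,1,1,1,1,2).

Computing H_k = (kernel of ∂_k) / (image of ∂_{k+1}):

  H_0: rank C_0 − rank ∂_1 = 10 − 9 = 1, and the invariant factors of ∂_1 are all 1, so H_0 = Z.
  H_1: rank ker ∂_1 − rank ∂_2 = (30 − 9) − 20 = 1, and ∂_2 has invariant factor 2 > 1, so H_1 = Z ⊕ Z/2.
  H_2: rank ker ∂_2 − rank ∂_3 = (20 − 20) − 0 = 0, and there is no ∂_3, so H_2 = 0.

(K is a triangulation of the Klein bottle.)

H_0 = Z,  H_1 = Z ⊕ Z/2,  H_2 = 0.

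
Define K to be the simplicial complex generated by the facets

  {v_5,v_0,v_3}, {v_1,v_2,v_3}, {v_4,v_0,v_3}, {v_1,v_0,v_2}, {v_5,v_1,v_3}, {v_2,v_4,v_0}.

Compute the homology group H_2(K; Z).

We work with the vertex ordering v_0 < v_1 < v_2 < v_3 < v_4 < v_5. The simplices of K, each written with vertices in increasing order, are:

  0-simplices (6): [v_0], [v_1], [v_2], [v_3], [v_4], [v_5]
  1-simplices (12): [v_0,v_1], [v_0,v_2], [v_0,v_3], [v_0,v_4], [v_0,v_5], [v_1,v_2], [v_1,v_3], [v_1,v_5], [v_2,v_3], [v_2,v_4], [v_3,v_4], [v_3,v_5]
  2-simplices (6): [v_0,v_1,v_2], [v_0,v_2,v_4], [v_0,v_3,v_4], [v_0,v_3,v_5], [v_1,v_2,v_3], [v_1,v_3,v_5]

giving chain groups C_0 ≅ Z^6, C_1 ≅ Z^12, C_2 ≅ Z^6.

∂_1: C_1 → C_0 maps an edge to its endpoints' difference, ∂[p,q] = q − p. For instance
  ∂[v_1,v_5] = [v_5] − [v_1].
As a 6×12 matrix over Z this has rank 5, with invariant factors (1,1,1,1,1).

Boundary ∂_2: C_2 → C_1 sends each 2-simplex [p,q,r] to [q,r] − [p,r] + [p,q]. For instance
  ∂[v_1,v_2,v_3] = [v_2,v_3] − [v_1,v_3] + [v_1,v_2],
  ∂[v_0,v_3,v_5] = [v_3,v_5] − [v_0,v_5] + [v_0,v_3].
This gives a 12×6 integer matrix of rank 6; reducing to Smith normal form yields diagonal entries (1,1,1,1,1,1).

Computing H_k = (kernel of ∂_k) / (image of ∂_{k+1}):

  H_2: rank ker ∂_2 − rank ∂_3 = (6 − 6) − 0 = 0, and there is no ∂_3, so H_2 = 0.

H_2 ≅ 0.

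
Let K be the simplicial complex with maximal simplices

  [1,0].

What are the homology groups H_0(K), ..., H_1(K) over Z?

Order the vertices as 0 < 1. Listing each simplex with vertices in this order, K has dimension 1 with simplices:

  0-simplices (2): [0], [1]
  1-simplices (1): [0,1]

giving chain groups C_0 ≅ Z^2, C_1 ≅ Z^1.

Boundary ∂_1: C_1 → C_0 is given by ∂[p,q] = [q] − [p]. For instance
  ∂[0,1] = [1] − [0].
This gives a 2×1 integer matrix of rank 1; reducing to Smith normal form yields diagonal entries (1).

Reading off H_k = ker ∂_k / im ∂_{k+1}:

  H_0: rank C_0 − rank ∂_1 = 2 − 1 = 1, and the invariant factors of ∂_1 are all 1, so H_0 ≅ Z.
  H_1: rank ker ∂_1 − rank ∂_2 = (1 − 1) − 0 = 0, and there is no ∂_2, so H_1 ≅ 0.

As a check, the Euler characteristic is 2 − 1 = 1, which agrees with 1 − 0 = 1.
(K is a triangulation of the 1-simplex.)

H_0 = Z,  H_1 = 0.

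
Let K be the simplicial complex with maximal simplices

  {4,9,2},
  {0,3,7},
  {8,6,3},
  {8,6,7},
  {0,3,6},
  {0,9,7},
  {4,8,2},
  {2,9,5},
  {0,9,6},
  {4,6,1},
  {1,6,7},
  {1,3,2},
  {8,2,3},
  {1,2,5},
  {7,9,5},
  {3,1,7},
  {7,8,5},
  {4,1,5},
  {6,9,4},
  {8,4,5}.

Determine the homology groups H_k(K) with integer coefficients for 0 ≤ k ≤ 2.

H_0 ≅ Z,  H_1 ≅ Z ⊕ Z_2,  H_2 = 0.

Order the vertices as 0 < 1 < 2 < 3 < 4 < 5 < 6 < 7 < 8 < 9. Listing each simplex with vertices in this order, K has dimension 2 with simplices:

  0-simplices (10): [0], [1], [2], [3], [4], [5], [6], [7], [8], [9]
  1-simplices (30): (30 of them)
  2-simplices (20): (20 of them)

giving chain groups C_0 ≅ Z^10, C_1 ≅ Z^30, C_2 ≅ Z^20.

∂_1: C_1 → C_0 sends each edge [p,q] (with p < q) to q − p. For instance
  ∂[6,9] = [9] − [6].
This gives a 10×30 integer matrix of rank 9; reducing to Smith normal form yields diagonal entries (1,1,1,1,1,1,1,1,1).

∂_2: C_2 → C_1 sends each 2-simplex [p,q,r] to [q,r] − [p,r] + [p,q]. For instance
  ∂[0,6,9] = [6,9] − [0,9] + [0,6],
  ∂[0,3,6] = [3,6] − [0,6] + [0,3].
The 30×20 boundary matrix has rank 20 and Smith normal form diag(1,1,1,1,1,1,1,1,1,1,1,1,1,1,1,1,1,1,1,2).

Now H_k = ker ∂_k / im ∂_{k+1}, so:

  H_0: rank C_0 − rank ∂_1 = 10 − 9 = 1, and the invariant factors of ∂_1 are all 1, so H_0 ≅ Z.
  H_1: rank ker ∂_1 − rank ∂_2 = (30 − 9) − 20 = 1, and ∂_2 has invariant factor 2 > 1, so H_1 ≅ Z ⊕ Z_2.
  H_2: rank ker ∂_2 − rank ∂_3 = (20 − 20) − 0 = 0, and there is no ∂_3, so H_2 ≅ 0.

(K is a triangulation of the Klein bottle.)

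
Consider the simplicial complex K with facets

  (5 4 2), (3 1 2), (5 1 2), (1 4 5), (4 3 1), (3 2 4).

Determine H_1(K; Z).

H_1 = 0.

K has 5 vertices, 9 edges, 6 triangles.
rank ∂_1 = 4, rank ∂_2 = 5 ⇒ b_1 = 9 − 4 − 5 = 0; all invariant factors of ∂_2 are 1 so no torsion. So H_1 = 0.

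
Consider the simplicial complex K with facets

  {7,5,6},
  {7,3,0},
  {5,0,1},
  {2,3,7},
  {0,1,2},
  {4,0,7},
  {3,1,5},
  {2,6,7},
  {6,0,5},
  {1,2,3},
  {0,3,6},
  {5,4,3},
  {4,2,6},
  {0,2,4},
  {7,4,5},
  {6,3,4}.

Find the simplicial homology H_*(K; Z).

H_0 ≅ Z,  H_1 ≅ Z^2,  H_2 ≅ Z.

We work with the vertex ordering 0 < 1 < 2 < 3 < 4 < 5 < 6 < 7. The simplices of K, each written with vertices in increasing order, are:

  0-simplices (8): [0], [1], [2], [3], [4], [5], [6], [7]
  1-simplices (24): (24 of them)
  2-simplices (16): [0,1,2], [0,1,5], [0,2,4], [0,3,6], [0,3,7], [0,4,7], [0,5,6], [1,2,3], [1,3,5], [2,3,7], [2,4,6], [2,6,7], [3,4,5], [3,4,6], [4,5,7], [5,6,7]

Hence C_0 ≅ Z^8, C_1 ≅ Z^24, C_2 ≅ Z^16.

∂_1: C_1 → C_0 sends each edge [p,q] (with p < q) to q − p. For instance
  ∂[2,4] = [4] − [2].
This gives a 8×24 integer matrix of rank 7; reducing to Smith normal form yields diagonal entries (1,1,1,1,1,1,1).

Boundary ∂_2: C_2 → C_1 maps a triangle to the signed sum of its edges. For instance
  ∂[1,2,3] = [2,3] − [1,3] + [1,2],
  ∂[3,4,5] = [4,5] − [3,5] + [3,4].
The 24×16 boundary matrix has rank 15 and Smith normal form diag(1,1,1,1,1,1,1,1,1,1,1,1,1,1,1).

Now H_k = ker ∂_k / im ∂_{k+1}, so:

  H_0: rank C_0 − rank ∂_1 = 8 − 7 = 1, and the invariant factors of ∂_1 are all 1, so H_0 = Z.
  H_1: rank ker ∂_1 − rank ∂_2 = (24 − 7) − 15 = 2, and the invariant factors of ∂_2 are all 1, so H_1 = Z^2.
  H_2: rank ker ∂_2 − rank ∂_3 = (16 − 15) − 0 = 1, and there is no ∂_3, so H_2 = Z.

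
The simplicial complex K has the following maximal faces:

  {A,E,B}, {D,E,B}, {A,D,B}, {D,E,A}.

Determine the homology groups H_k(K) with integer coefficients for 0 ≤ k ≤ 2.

H_0 ≅ Z,  H_1 = 0,  H_2 ≅ Z.

K has 4 vertices, 6 edges, 4 triangles.
rank ∂_0 = 0, rank ∂_1 = 3 ⇒ b_0 = 4 − 0 − 3 = 1; all invariant factors of ∂_1 are 1 so no torsion. So H_0 ≅ Z.
rank ∂_1 = 3, rank ∂_2 = 3 ⇒ b_1 = 6 − 3 − 3 = 0; all invariant factors of ∂_2 are 1 so no torsion. So H_1 ≅ 0.
rank ∂_2 = 3, rank ∂_3 = 0 ⇒ b_2 = 4 − 3 − 0 = 1. So H_2 ≅ Z.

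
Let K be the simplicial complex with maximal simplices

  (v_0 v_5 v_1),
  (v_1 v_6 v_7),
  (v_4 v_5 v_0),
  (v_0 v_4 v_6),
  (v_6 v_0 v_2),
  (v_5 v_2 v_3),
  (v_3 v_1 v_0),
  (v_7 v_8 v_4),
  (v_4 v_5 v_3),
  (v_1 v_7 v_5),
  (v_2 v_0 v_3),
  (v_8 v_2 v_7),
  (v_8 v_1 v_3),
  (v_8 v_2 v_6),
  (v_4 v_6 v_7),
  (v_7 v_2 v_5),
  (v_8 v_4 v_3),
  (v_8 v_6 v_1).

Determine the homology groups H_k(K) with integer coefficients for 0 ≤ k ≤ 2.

H_0 = Z,  H_1 = Z ⊕ Z_2,  H_2 = 0.

Fix the vertex order v_0 < v_1 < v_2 < v_3 < v_4 < v_5 < v_6 < v_7 < v_8 and write every simplex with vertices in increasing order. Then dim K = 2 and the simplices of K are:

  0-simplices (9): [v_0], [v_1], [v_2], [v_3], [v_4], [v_5], [v_6], [v_7], [v_8]
  1-simplices (27): (27 of them)
  2-simplices (18): (18 of them)

Hence C_0 ≅ Z^9, C_1 ≅ Z^27, C_2 ≅ Z^18.

The boundary map ∂_1: C_1 → C_0 maps an edge to its endpoints' difference, ∂[p,q] = q − p. For instance
  ∂[v_2,v_8] = [v_8] − [v_2].
The resulting 9×27 matrix has rank 8, and its Smith normal form has invariant factors (1,1,1,1,1,1,1,1).

∂_2: C_2 → C_1 maps a triangle to the signed sum of its edges. For instance
  ∂[v_0,v_1,v_5] = [v_1,v_5] − [v_0,v_5] + [v_0,v_1],
  ∂[v_3,v_4,v_5] = [v_4,v_5] − [v_3,v_5] + [v_3,v_4].
As a 27×18 matrix over Z this has rank 18, with invariant factors (1,1,1,1,1,1,1,1,1,1,1,1,1,1,1,1,1,2).

Now H_k = ker ∂_k / im ∂_{k+1}, so:

  H_0: rank C_0 − rank ∂_1 = 9 − 8 = 1, and the invariant factors of ∂_1 are all 1, so H_0 = Z.
  H_1: rank ker ∂_1 − rank ∂_2 = (27 − 8) − 18 = 1, and ∂_2 has invariant factor 2 > 1, so H_1 = Z ⊕ Z_2.
  H_2: rank ker ∂_2 − rank ∂_3 = (18 − 18) − 0 = 0, and there is no ∂_3, so H_2 = 0.

As a check, the Euler characteristic is 9 − 27 + 18 = 0, which agrees with 1 − 1 + 0 = 0.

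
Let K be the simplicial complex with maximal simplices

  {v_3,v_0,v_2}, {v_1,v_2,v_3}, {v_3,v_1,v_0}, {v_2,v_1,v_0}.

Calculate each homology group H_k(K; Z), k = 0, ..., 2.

Fix the vertex order v_0 < v_1 < v_2 < v_3 and write every simplex with vertices in increasing order. Then dim K = 2 and the simplices of K are:

  0-simplices (4): [v_0], [v_1], [v_2], [v_3]
  1-simplices (6): [v_0,v_1], [v_0,v_2], [v_0,v_3], [v_1,v_2], [v_1,v_3], [v_2,v_3]
  2-simplices (4): [v_0,v_1,v_2], [v_0,v_1,v_3], [v_0,v_2,v_3], [v_1,v_2,v_3]

so the chain groups are C_0 ≅ Z^4, C_1 ≅ Z^6, C_2 ≅ Z^4.

∂_1: C_1 → C_0 is given by ∂[p,q] = [q] − [p]. For instance
  ∂[v_1,v_3] = [v_3] − [v_1].
This gives a 4×6 integer matrix of rank 3; reducing to Smith normal form yields diagonal entries (1,1,1).

Boundary ∂_2: C_2 → C_1 sends each 2-simplex [p,q,r] to [q,r] − [p,r] + [p,q]. For instance
  ∂[v_1,v_2,v_3] = [v_2,v_3] − [v_1,v_3] + [v_1,v_2],
  ∂[v_0,v_2,v_3] = [v_2,v_3] − [v_0,v_3] + [v_0,v_2].
The 6×4 boundary matrix has rank 3 and Smith normal form diag(1,1,1).

From H_k ≅ ker(∂_k) / im(∂_{k+1}) we obtain:

  H_0: rank C_0 − rank ∂_1 = 4 − 3 = 1, and the invariant factors of ∂_1 are all 1, so H_0 ≅ Z.
  H_1: rank ker ∂_1 − rank ∂_2 = (6 − 3) − 3 = 0, and the invariant factors of ∂_2 are all 1, so H_1 ≅ 0.
  H_2: rank ker ∂_2 − rank ∂_3 = (4 − 3) − 0 = 1, and there is no ∂_3, so H_2 ≅ Z.

H_0 = Z,  H_1 = 0,  H_2 = Z.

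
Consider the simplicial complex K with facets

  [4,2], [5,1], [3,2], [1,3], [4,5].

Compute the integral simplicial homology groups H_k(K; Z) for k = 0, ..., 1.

We work with the vertex ordering 1 < 2 < 3 < 4 < 5. The simplices of K, each written with vertices in increasing order, are:

  0-simplices (5): [1], [2], [3], [4], [5]
  1-simplices (5): [1,3], [1,5], [2,3], [2,4], [4,5]

giving chain groups C_0 ≅ Z^5, C_1 ≅ Z^5.

The boundary map ∂_1: C_1 → C_0 is given by ∂[p,q] = [q] − [p].
This gives a 5×5 integer matrix of rank 4; reducing to Smith normal form yields diagonal entries (1,1,1,1).

Now H_k = ker ∂_k / im ∂_{k+1}, so:

  H_0: rank C_0 − rank ∂_1 = 5 − 4 = 1, and the invariant factors of ∂_1 are all 1, so H_0 = Z.
  H_1: rank ker ∂_1 − rank ∂_2 = (5 − 4) − 0 = 1, and there is no ∂_2, so H_1 = Z.

H_0 = Z,  H_1 = Z.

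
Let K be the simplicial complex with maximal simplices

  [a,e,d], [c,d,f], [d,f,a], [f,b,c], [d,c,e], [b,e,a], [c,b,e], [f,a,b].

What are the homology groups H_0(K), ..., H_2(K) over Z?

H_0 ≅ Z,  H_1 = 0,  H_2 ≅ Z.

Fix the vertex order a < b < c < d < e < f and write every simplex with vertices in increasing order. Then dim K = 2 and the simplices of K are:

  0-simplices (6): a, b, c, d, e, f
  1-simplices (12): ab, ad, ae, af, bc, be, bf, cd, ce, cf, de, df
  2-simplices (8): abe, abf, ade, adf, bce, bcf, cde, cdf

giving chain groups C_0 ≅ Z^6, C_1 ≅ Z^12, C_2 ≅ Z^8.

The boundary map ∂_1: C_1 → C_0 sends each edge [p,q] (with p < q) to q − p.
This gives a 6×12 integer matrix of rank 5; reducing to Smith normal form yields diagonal entries (1,1,1,1,1).

The boundary map ∂_2: C_2 → C_1 maps a triangle to the signed sum of its edges. For instance
  ∂adf = df − af + ad,
  ∂cde = de − ce + cd.
The resulting 12×8 matrix has rank 7, and its Smith normal form has invariant factors (1,1,1,1,1,1,1).

Computing H_k = (kernel of ∂_k) / (image of ∂_{k+1}):

  H_0: rank C_0 − rank ∂_1 = 6 − 5 = 1, and the invariant factors of ∂_1 are all 1, so H_0 = Z.
  H_1: rank ker ∂_1 − rank ∂_2 = (12 − 5) − 7 = 0, and the invariant factors of ∂_2 are all 1, so H_1 = 0.
  H_2: rank ker ∂_2 − rank ∂_3 = (8 − 7) − 0 = 1, and there is no ∂_3, so H_2 = Z.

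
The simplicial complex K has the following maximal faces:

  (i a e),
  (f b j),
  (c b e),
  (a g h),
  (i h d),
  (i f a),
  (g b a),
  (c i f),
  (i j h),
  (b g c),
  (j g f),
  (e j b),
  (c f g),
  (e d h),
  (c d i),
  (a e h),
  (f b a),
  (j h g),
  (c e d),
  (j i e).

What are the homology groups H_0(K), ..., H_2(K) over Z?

We work with the vertex ordering a < b < c < d < e < f < g < h < i < j. The simplices of K, each written with vertices in increasing order, are:

  0-simplices (10): a, b, c, d, e, f, g, h, i, j
  1-simplices (30): ab, ae, af, ag, ah, ai, bc, be, bf, bg, bj, cd, ce, cf, cg, ci, de, dh, di, eh, ei, ej, fg, fi, fj, gh, gj, hi, hj, ij
  2-simplices (20): abf, abg, aeh, aei, afi, agh, bce, bcg, bej, bfj, cde, cdi, cfg, cfi, deh, dhi, eij, fgj, ghj, hij

so the chain groups are C_0 ≅ Z^10, C_1 ≅ Z^30, C_2 ≅ Z^20.

∂_1: C_1 → C_0 maps an edge to its endpoints' difference, ∂[p,q] = q − p.
As a 10×30 matrix over Z this has rank 9, with invariant factors (1,1,1,1,1,1,1,1,1).

∂_2: C_2 → C_1 maps a triangle to the signed sum of its edges. For instance
  ∂cdi = di − ci + cd,
  ∂deh = eh − dh + de.
The resulting 30×20 matrix has rank 20, and its Smith normal form has invariant factors (1,1,1,1,1,1,1,1,1,1,1,1,1,1,1,1,1,1,1,2).

Reading off H_k = ker ∂_k / im ∂_{k+1}:

  H_0: rank C_0 − rank ∂_1 = 10 − 9 = 1, and the invariant factors of ∂_1 are all 1, so H_0 = Z.
  H_1: rank ker ∂_1 − rank ∂_2 = (30 − 9) − 20 = 1, and ∂_2 has invariant factor 2 > 1, so H_1 = Z ⊕ Z/2.
  H_2: rank ker ∂_2 − rank ∂_3 = (20 − 20) − 0 = 0, and there is no ∂_3, so H_2 = 0.

H_0 ≅ Z,  H_1 ≅ Z ⊕ Z/2,  H_2 = 0.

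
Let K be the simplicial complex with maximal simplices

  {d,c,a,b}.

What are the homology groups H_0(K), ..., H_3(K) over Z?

K has 4 vertices, 6 edges, 4 triangles, 1 3-simplex.
rank ∂_0 = 0, rank ∂_1 = 3 ⇒ b_0 = 4 − 0 − 3 = 1; all invariant factors of ∂_1 are 1 so no torsion. So H_0 ≅ Z.
rank ∂_1 = 3, rank ∂_2 = 3 ⇒ b_1 = 6 − 3 − 3 = 0; all invariant factors of ∂_2 are 1 so no torsion. So H_1 ≅ 0.
rank ∂_2 = 3, rank ∂_3 = 1 ⇒ b_2 = 4 − 3 − 1 = 0; all invariant factors of ∂_3 are 1 so no torsion. So H_2 ≅ 0.
rank ∂_3 = 1, rank ∂_4 = 0 ⇒ b_3 = 1 − 1 − 0 = 0. So H_3 ≅ 0.

H_0 ≅ Z,  H_1 = 0,  H_2 = 0,  H_3 = 0.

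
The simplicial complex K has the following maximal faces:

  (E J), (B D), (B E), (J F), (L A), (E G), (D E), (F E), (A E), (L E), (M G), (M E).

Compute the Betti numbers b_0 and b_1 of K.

b_0 = 1, b_1 = 4.

Fix the vertex order A < B < D < E < F < G < J < L < M and write every simplex with vertices in increasing order. Then dim K = 1 and the simplices of K are:

  0-simplices (9): A, B, D, E, F, G, J, L, M
  1-simplices (12): AE, AL, BD, BE, DE, EF, EG, EJ, EL, EM, FJ, GM

Hence C_0 ≅ Z^9, C_1 ≅ Z^12.

The boundary map ∂_1: C_1 → C_0 maps an edge to its endpoints' difference, ∂[p,q] = q − p. For instance
  ∂AL = L − A.
This gives a 9×12 integer matrix of rank 8; reducing to Smith normal form yields diagonal entries (1,1,1,1,1,1,1,1).

Reading off H_k = ker ∂_k / im ∂_{k+1}:

  H_0: rank C_0 − rank ∂_1 = 9 − 8 = 1, and the invariant factors of ∂_1 are all 1, so H_0 = Z.
  H_1: rank ker ∂_1 − rank ∂_2 = (12 − 8) − 0 = 4, and there is no ∂_2, so H_1 = Z^4.

Hence the Betti numbers are b_0 = 1, b_1 = 4.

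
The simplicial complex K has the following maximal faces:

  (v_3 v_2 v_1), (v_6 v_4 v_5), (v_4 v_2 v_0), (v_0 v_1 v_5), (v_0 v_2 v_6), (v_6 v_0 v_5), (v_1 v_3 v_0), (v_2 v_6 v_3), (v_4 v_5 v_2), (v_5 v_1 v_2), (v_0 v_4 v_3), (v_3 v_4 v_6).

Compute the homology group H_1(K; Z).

Order the vertices as v_0 < v_1 < v_2 < v_3 < v_4 < v_5 < v_6. Listing each simplex with vertices in this order, K has dimension 2 with simplices:

  0-simplices (7): [v_0], [v_1], [v_2], [v_3], [v_4], [v_5], [v_6]
  1-simplices (18): (18 of them)
  2-simplices (12): (12 of them)

giving chain groups C_0 ≅ Z^7, C_1 ≅ Z^18, C_2 ≅ Z^12.

∂_1: C_1 → C_0 is given by ∂[p,q] = [q] − [p].
As a 7×18 matrix over Z this has rank 6, with invariant factors (1,1,1,1,1,1).

The boundary map ∂_2: C_2 → C_1 acts by ∂[p,q,r] = [q,r] − [p,r] + [p,q]. For instance
  ∂[v_1,v_2,v_3] = [v_2,v_3] − [v_1,v_3] + [v_1,v_2],
  ∂[v_4,v_5,v_6] = [v_5,v_6] − [v_4,v_6] + [v_4,v_5].
This gives a 18×12 integer matrix of rank 12; reducing to Smith normal form yields diagonal entries (1,1,1,1,1,1,1,1,1,1,1,2).

Now H_k = ker ∂_k / im ∂_{k+1}, so:

  H_1: rank ker ∂_1 − rank ∂_2 = (18 − 6) − 12 = 0, and ∂_2 has invariant factor 2 > 1, so H_1 = Z/2.

H_1 = Z/2.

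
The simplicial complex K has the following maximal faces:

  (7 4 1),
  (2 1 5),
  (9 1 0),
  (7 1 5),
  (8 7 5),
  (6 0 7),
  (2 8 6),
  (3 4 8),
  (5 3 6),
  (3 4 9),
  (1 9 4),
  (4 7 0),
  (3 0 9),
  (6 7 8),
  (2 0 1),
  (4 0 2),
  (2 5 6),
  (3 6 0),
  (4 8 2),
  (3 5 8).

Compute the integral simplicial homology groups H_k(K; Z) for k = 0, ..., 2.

H_0 ≅ Z,  H_1 ≅ Z × Z/2,  H_2 = 0.

Take the total order 0 < 1 < 2 < 3 < 4 < 5 < 6 < 7 < 8 < 9 on the vertex set. Then K (dimension 2) consists of the simplices:

  0-simplices (10): [0], [1], [2], [3], [4], [5], [6], [7], [8], [9]
  1-simplices (30): (30 of them)
  2-simplices (20): (20 of them)

Hence C_0 ≅ Z^10, C_1 ≅ Z^30, C_2 ≅ Z^20.

Boundary ∂_1: C_1 → C_0 sends each edge [p,q] (with p < q) to q − p.
This gives a 10×30 integer matrix of rank 9; reducing to Smith normal form yields diagonal entries (1,1,1,1,1,1,1,1,1).

The boundary map ∂_2: C_2 → C_1 acts by ∂[p,q,r] = [q,r] − [p,r] + [p,q]. For instance
  ∂[3,4,9] = [4,9] − [3,9] + [3,4],
  ∂[1,2,5] = [2,5] − [1,5] + [1,2].
The resulting 30×20 matrix has rank 20, and its Smith normal form has invariant factors (1,1,1,1,1,1,1,1,1,1,1,1,1,1,1,1,1,1,1,2).

Computing H_k = (kernel of ∂_k) / (image of ∂_{k+1}):

  H_0: rank C_0 − rank ∂_1 = 10 − 9 = 1, and the invariant factors of ∂_1 are all 1, so H_0 ≅ Z.
  H_1: rank ker ∂_1 − rank ∂_2 = (30 − 9) − 20 = 1, and ∂_2 has invariant factor 2 > 1, so H_1 ≅ Z × Z/2.
  H_2: rank ker ∂_2 − rank ∂_3 = (20 − 20) − 0 = 0, and there is no ∂_3, so H_2 ≅ 0.

(K is a triangulation of the Klein bottle.)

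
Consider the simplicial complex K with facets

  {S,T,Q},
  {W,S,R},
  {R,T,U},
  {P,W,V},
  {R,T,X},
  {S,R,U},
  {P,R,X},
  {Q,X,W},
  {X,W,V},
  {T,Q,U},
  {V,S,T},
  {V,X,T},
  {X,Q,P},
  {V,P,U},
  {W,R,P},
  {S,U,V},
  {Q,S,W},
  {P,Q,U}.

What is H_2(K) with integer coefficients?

Order the vertices as P < Q < R < S < T < U < V < W < X. Listing each simplex with vertices in this order, K has dimension 2 with simplices:

  0-simplices (9): P, Q, R, S, T, U, V, W, X
  1-simplices (27): PQ, PR, PU, PV, PW, PX, QS, QT, QU, QW, QX, RS, RT, RU, RW, RX, ST, SU, SV, SW, TU, TV, TX, UV, VW, VX, WX
  2-simplices (18): PQU, PQX, PRW, PRX, PUV, PVW, QST, QSW, QTU, QWX, RSU, RSW, RTU, RTX, STV, SUV, TVX, VWX

Hence C_0 ≅ Z^9, C_1 ≅ Z^27, C_2 ≅ Z^18.

Boundary ∂_1: C_1 → C_0 sends each edge [p,q] (with p < q) to q − p. For instance
  ∂SV = V − S.
The 9×27 boundary matrix has rank 8 and Smith normal form diag(1,1,1,1,1,1,1,1).

∂_2: C_2 → C_1 maps a triangle to the signed sum of its edges. For instance
  ∂RTU = TU − RU + RT,
  ∂RSU = SU − RU + RS.
As a 27×18 matrix over Z this has rank 18, with invariant factors (1,1,1,1,1,1,1,1,1,1,1,1,1,1,1,1,1,2).

Now H_k = ker ∂_k / im ∂_{k+1}, so:

  H_2: rank ker ∂_2 − rank ∂_3 = (18 − 18) − 0 = 0, and there is no ∂_3, so H_2 = 0.

H_2 ≅ 0.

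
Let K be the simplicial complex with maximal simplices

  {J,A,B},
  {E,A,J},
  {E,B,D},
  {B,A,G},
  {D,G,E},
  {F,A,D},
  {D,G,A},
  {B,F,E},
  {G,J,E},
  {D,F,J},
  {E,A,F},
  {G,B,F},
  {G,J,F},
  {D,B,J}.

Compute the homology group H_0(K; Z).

Fix the vertex order A < B < D < E < F < G < J and write every simplex with vertices in increasing order. Then dim K = 2 and the simplices of K are:

  0-simplices (7): A, B, D, E, F, G, J
  1-simplices (21): AB, AD, AE, AF, AG, AJ, BD, BE, BF, BG, BJ, DE, DF, DG, DJ, EF, EG, EJ, FG, FJ, GJ
  2-simplices (14): ABG, ABJ, ADF, ADG, AEF, AEJ, BDE, BDJ, BEF, BFG, DEG, DFJ, EGJ, FGJ

so the chain groups are C_0 ≅ Z^7, C_1 ≅ Z^21, C_2 ≅ Z^14.

Boundary ∂_1: C_1 → C_0 maps an edge to its endpoints' difference, ∂[p,q] = q − p.
The 7×21 boundary matrix has rank 6 and Smith normal form diag(1,1,1,1,1,1).

∂_2: C_2 → C_1 acts by ∂[p,q,r] = [q,r] − [p,r] + [p,q]. For instance
  ∂BEF = EF − BF + BE,
  ∂BDE = DE − BE + BD.
This gives a 21×14 integer matrix of rank 13; reducing to Smith normal form yields diagonal entries (1,1,1,1,1,1,1,1,1,1,1,1,1).

Reading off H_k = ker ∂_k / im ∂_{k+1}:

  H_0: rank C_0 − rank ∂_1 = 7 − 6 = 1, and the invariant factors of ∂_1 are all 1, so H_0 ≅ Z.

H_0 = Z.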